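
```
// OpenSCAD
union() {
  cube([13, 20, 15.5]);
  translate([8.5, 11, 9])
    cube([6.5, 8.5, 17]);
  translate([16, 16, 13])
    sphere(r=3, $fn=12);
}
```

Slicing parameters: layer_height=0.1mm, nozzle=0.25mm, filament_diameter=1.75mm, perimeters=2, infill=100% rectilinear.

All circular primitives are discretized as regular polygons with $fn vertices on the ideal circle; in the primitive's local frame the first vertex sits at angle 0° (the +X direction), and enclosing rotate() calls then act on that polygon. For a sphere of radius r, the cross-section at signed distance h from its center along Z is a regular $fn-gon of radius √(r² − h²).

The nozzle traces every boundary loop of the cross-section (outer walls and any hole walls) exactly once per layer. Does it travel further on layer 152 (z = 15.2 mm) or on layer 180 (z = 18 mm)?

Layer 152 (z = 15.2): the cube (footprint 13×20) is included at this height (perimeter 66.00 mm); the cube at (8.5, 11) is present — its section is the full 6.5×8.5 rectangle (perimeter 30.00 mm); the r=3 sphere at (16, 16) slices to a regular 12-gon of circumradius 2.040 (√(r²−h²) with h=2.2 from center) (perimeter = 2·12·2.040·sin(180°/12) = 12.67 mm); Combining (union): the regions partially overlap (shared area 40.68 mm²), so the edge portions inside another operand are dropped and the merged outline is re-measured after clipping — boundary = 74.86 mm. So its perimeter = 74.86 mm. Layer 180 (z = 18): the cube is not intersected at this z (z outside [0, 15.5]); the cube at (8.5, 11) is present — its section is the full 6.5×8.5 rectangle (perimeter 30.00 mm); the sphere at (16, 16) is absent (|z−center|=5.000 > r=3); Merging all regions: only the 6.5×8.5 cube at (8.5, 11) is present, so the union is just that shape — boundary = 30.00 mm. So its perimeter = 30.00 mm. Layer 152 is larger (74.86 vs 30.00 mm).

layer 152 (z = 15.2 mm)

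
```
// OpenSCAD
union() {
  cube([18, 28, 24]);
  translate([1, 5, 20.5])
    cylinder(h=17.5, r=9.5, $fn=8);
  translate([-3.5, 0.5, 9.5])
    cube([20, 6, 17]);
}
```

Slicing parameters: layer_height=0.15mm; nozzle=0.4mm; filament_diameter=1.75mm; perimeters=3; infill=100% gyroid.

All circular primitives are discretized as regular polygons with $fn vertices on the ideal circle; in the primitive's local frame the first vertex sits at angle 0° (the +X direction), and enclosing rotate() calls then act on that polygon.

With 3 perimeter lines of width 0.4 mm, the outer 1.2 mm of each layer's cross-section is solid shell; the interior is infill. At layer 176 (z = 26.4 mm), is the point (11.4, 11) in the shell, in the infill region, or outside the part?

At z = 26.4 mm: the cube is absent (z outside [0, 24]); the r=9.5 cylinder at (1, 5) gives a regular 8-gon of circumradius 9.5 (constant along its height); the cube at (-3.5, 0.5) is present — its section is the full 20×6 rectangle; Combining (union): the regions partially overlap (shared area 79.34 mm²), so overlapping operands fuse into one piece — 1 connected region. Overall, the cross-section is a single solid region. The nearest boundary edge runs (7.72, 11.72)→(9.88, 6.50); distance from the point to it = 3.13 mm. The point is not inside any of the regions above, so it lies outside the cross-section (3.13 mm from the nearest boundary).

outside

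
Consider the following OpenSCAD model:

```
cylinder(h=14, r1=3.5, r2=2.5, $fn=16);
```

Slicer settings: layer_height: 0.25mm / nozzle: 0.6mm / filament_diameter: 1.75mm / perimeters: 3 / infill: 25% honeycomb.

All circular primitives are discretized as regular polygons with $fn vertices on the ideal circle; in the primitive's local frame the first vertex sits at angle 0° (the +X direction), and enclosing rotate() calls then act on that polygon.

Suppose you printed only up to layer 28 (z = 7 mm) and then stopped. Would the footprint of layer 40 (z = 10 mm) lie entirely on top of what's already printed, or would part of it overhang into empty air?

Compare the two slices. At z = 7: the cone (r1=3.5→r2=2.5) has section circumradius 3.000 here — a regular 16-gon (area = (16/2)·3.000²·sin(360°/16) = 27.55 mm²). At z = 10: the cone (r1=3.5→r2=2.5) has section circumradius 2.786 here — a regular 16-gon (area = (16/2)·2.786²·sin(360°/16) = 23.76 mm²). Checking containment: the cross-section at z = 10 is a subset of the cross-section at z = 7.

entirely on top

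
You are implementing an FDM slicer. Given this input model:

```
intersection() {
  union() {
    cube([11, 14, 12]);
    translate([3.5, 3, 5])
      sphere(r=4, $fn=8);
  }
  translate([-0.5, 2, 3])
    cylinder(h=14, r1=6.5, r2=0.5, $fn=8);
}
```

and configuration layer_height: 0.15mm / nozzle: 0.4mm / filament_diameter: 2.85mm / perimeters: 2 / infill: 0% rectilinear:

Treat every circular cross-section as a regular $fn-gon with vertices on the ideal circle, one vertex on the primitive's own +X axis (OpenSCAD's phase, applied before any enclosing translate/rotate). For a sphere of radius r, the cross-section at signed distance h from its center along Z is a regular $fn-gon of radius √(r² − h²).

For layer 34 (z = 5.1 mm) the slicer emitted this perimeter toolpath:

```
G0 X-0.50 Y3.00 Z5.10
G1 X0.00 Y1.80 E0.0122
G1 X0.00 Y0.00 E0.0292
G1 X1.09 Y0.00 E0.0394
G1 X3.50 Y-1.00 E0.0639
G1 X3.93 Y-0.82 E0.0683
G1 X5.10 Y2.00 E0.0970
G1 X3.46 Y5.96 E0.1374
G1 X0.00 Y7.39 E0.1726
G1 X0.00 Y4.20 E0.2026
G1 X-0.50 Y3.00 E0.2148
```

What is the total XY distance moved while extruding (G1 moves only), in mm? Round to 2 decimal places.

Sum the Euclidean lengths of each G1 segment: total = 22.84 mm.

22.84 mm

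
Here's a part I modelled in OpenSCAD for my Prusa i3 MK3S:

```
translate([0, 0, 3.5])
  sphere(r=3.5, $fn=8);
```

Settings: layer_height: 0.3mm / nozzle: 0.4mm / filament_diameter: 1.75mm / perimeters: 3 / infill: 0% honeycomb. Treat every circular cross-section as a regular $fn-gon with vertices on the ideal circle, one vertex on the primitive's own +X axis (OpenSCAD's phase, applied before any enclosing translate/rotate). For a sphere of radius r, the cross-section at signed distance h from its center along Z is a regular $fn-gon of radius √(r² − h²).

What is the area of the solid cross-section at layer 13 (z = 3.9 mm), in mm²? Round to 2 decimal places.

34.20 mm²

At z = 3.9 mm: the sphere: section is a regular 8-gon, circumradius = √(r²−h²) = √(3.5²−0.4²) = 3.477 (area = (8/2)·3.477²·sin(360°/8) = 34.20 mm²). Overall, the cross-section is a single solid region. Net area = 34.20 mm².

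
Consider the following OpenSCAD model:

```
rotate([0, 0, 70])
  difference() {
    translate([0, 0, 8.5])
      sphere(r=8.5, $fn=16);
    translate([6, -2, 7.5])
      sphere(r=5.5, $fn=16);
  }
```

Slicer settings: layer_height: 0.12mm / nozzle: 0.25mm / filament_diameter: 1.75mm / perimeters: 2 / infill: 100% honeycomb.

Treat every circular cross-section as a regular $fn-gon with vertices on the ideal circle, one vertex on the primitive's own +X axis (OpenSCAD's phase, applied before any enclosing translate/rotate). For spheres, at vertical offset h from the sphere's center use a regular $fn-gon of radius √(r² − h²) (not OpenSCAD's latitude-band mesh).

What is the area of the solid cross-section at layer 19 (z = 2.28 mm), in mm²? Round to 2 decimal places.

100.42 mm²

At z = 2.28 mm: the sphere: section is a regular 16-gon, circumradius = √(r²−h²) = √(8.5²−6.22²) = 5.793 (area = (16/2)·5.793²·sin(360°/16) = 102.75 mm²); the r=5.5 sphere at (6, -2) slices to a regular 16-gon of circumradius 1.733 (√(r²−h²) with h=5.22 from center) (area = (16/2)·1.733²·sin(360°/16) = 9.19 mm²); After the difference (first − rest): starting from the r=8.5 sphere (102.75 mm²), the r=5.5 sphere at (6, -2) partially overlaps it — only the 2.33 mm² overlap (of its 9.19 mm²) is removed, clipping the outline — area = 100.42 mm²; (rotated 70° about Z; rotation is an isometry so areas/perimeters/island counts are preserved). Overall, the cross-section is a single solid region. Net area = 100.42 mm².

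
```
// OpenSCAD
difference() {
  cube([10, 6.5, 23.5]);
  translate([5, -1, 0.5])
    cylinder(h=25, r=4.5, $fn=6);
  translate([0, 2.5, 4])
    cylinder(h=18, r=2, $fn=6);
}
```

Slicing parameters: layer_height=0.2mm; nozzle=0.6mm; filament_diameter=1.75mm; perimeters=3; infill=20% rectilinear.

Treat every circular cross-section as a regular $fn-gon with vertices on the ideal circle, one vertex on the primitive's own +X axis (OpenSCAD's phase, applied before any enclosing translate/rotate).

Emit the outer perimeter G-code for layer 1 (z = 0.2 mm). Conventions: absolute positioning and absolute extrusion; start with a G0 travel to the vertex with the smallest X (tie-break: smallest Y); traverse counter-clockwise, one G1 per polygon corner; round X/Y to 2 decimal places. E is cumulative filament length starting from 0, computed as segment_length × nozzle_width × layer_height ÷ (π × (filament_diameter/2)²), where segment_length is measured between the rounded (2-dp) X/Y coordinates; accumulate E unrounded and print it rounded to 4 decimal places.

At z = 0.2 mm: the cube is present — its section is the full 10×6.5 rectangle; the cylinder at (5, -1) does not reach this height (z outside [0.5, 25.5]); the cylinder at (0, 2.5) does not reach this height (z outside [4, 22]); After the difference (first − rest): none of the subtracted shapes is present at this height, so the 10×6.5 cube is unchanged — 1 connected region. The outline is a single polygon with 4 vertices. Extrusion per mm of travel: 0.6 × 0.2 / (π × 0.875²) = 0.049890. Accumulating E over each segment gives final E = 1.6464.

G0 X0.00 Y0.00 Z0.20
G1 X10.00 Y0.00 E0.4989
G1 X10.00 Y6.50 E0.8232
G1 X0.00 Y6.50 E1.3221
G1 X0.00 Y0.00 E1.6464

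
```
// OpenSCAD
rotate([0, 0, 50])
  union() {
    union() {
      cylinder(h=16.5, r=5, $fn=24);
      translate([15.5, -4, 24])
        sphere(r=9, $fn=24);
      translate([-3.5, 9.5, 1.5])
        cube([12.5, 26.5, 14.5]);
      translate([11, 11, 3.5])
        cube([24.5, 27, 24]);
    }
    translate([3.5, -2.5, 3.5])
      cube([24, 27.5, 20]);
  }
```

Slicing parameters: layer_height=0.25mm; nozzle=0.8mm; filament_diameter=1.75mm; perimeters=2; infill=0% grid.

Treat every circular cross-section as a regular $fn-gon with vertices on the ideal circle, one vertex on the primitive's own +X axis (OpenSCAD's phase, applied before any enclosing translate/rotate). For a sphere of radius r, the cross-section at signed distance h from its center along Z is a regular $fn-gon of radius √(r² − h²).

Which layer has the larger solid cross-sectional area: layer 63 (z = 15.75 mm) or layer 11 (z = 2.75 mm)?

Layer 63 (z = 15.75): the r=5 cylinder gives a regular 24-gon of circumradius 5 (constant along its height) (area = (24/2)·5.000²·sin(360°/24) = 77.65 mm²); the sphere at (15.5, -4): section is a regular 24-gon, circumradius = √(r²−h²) = √(9²−8.25²) = 3.597 (area = (24/2)·3.597²·sin(360°/24) = 40.18 mm²); the cube at (-3.5, 9.5) is present — its section is the full 12.5×26.5 rectangle (area 331.25 mm²); the cube at (11, 11) is present — its section is the full 24.5×27 rectangle (area 661.50 mm²); Taking the union: the 4 present regions are separate (no shared area or edge), so areas and boundary lengths simply add and each stays a separate island — area = 1110.58 mm²; the cube at (3.5, -2.5) (footprint 24×27.5) is included at this height (area 660.00 mm²); Combining (union): the regions partially overlap — summed areas 1770.58 mm² minus the doubly-counted overlap 332.65 mm² gives 1437.92 mm² — area = 1437.92 mm²; (rotated 50° about Z; rotation is an isometry so areas/perimeters/island counts are preserved). So its area = 1437.92 mm². Layer 11 (z = 2.75): the cylinder: section is a regular 24-gon, circumradius r=5 (area = (24/2)·5.000²·sin(360°/24) = 77.65 mm²); the sphere at (15.5, -4) is absent (|z−center|=21.250 > r=9); the cube at (-3.5, 9.5) is present — its section is the full 12.5×26.5 rectangle (area 331.25 mm²); the cube at (11, 11) does not reach this height (z outside [3.5, 27.5]); Merging all regions: the 2 present regions are separate (no shared area or edge), so areas and boundary lengths simply add and each stays a separate island — area = 408.90 mm²; the cube at (3.5, -2.5) is not intersected at this z (z outside [3.5, 23.5]); Taking the union: only the result so far is present, so the union is just that shape — area = 408.90 mm²; (whole slice rotated 50° about Z — lengths, areas and connectivity unchanged). So its area = 408.90 mm². Layer 63 is larger (1437.92 vs 408.90 mm²).

layer 63 (z = 15.75 mm)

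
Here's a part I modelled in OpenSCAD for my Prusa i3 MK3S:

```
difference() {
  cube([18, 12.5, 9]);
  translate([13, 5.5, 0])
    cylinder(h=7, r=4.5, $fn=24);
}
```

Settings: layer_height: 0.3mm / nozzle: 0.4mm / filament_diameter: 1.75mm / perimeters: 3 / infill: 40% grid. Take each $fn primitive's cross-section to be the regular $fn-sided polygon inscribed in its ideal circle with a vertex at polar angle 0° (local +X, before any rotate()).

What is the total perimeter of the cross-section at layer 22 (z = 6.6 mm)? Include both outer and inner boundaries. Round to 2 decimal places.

At z = 6.6 mm: the 18×12.5 cube contributes its full rectangle (perimeter 61.00 mm); the r=4.5 cylinder at (13, 5.5) gives a regular 24-gon of circumradius 4.5 (constant along its height) (perimeter = 2·24·4.500·sin(180°/24) = 28.19 mm); Taking the first minus the rest: starting from the 18×12.5 cube, the r=4.5 cylinder at (13, 5.5) lies wholly inside it (removes its full 62.89 mm² and its 28.19 mm outline becomes a hole wall) — boundary (outer + 1 inner loop) = 89.19 mm. Overall, the cross-section is one region with 1 hole. Total boundary length (outer + inner) = 89.19 mm.

89.19 mm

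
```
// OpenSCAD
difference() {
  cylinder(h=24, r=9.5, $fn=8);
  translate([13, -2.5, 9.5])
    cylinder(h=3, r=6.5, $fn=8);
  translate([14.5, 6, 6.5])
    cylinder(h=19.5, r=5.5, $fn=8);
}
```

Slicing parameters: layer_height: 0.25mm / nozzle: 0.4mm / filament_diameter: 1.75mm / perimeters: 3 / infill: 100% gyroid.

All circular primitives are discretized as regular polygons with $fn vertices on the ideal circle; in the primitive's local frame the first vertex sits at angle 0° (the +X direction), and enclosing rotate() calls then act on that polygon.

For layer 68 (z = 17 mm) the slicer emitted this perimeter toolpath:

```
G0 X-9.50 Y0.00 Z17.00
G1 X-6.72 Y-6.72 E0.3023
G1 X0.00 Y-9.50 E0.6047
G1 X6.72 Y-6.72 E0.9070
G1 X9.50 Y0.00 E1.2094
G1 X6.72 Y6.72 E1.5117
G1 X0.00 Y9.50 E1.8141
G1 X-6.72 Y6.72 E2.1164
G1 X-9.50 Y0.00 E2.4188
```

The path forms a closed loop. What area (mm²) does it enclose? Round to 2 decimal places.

Apply the shoelace formula to the sequence of (X, Y) vertices; enclosed area = 255.36 mm².

255.36 mm²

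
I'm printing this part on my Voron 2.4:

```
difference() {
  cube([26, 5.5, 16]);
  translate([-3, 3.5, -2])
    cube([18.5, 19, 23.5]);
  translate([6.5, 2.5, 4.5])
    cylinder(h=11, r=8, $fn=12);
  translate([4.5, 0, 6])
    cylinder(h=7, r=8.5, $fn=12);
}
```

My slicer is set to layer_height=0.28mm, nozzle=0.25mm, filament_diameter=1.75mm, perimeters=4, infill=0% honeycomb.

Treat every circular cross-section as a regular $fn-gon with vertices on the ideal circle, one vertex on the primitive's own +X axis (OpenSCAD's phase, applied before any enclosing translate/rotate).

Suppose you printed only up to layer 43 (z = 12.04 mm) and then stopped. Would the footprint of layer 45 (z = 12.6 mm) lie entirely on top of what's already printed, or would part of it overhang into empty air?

Compare the two slices. At z = 12.04: the cube is present — its section is the full 26×5.5 rectangle (area 143.00 mm²); the cube at (-3, 3.5) (footprint 18.5×19) is included at this height (area 351.50 mm²); the r=8 cylinder at (6.5, 2.5) contributes a regular 12-gon of circumradius 8 (area = (12/2)·8.000²·sin(360°/12) = 192.00 mm²); the r=8.5 cylinder at (4.5, 0) gives a regular 12-gon of circumradius 8.5 (constant along its height) (area = (12/2)·8.500²·sin(360°/12) = 216.75 mm²); After the difference (first − rest): starting from the 26×5.5 cube (143.00 mm²), the 18.5×19 cube at (-3, 3.5) partially overlaps it — only the 31.00 mm² overlap (of its 351.50 mm²) is removed, clipping the outline; the r=8 cylinder at (6.5, 2.5) partially overlaps it — only the 49.78 mm² overlap (of its 192.00 mm²) is removed, clipping the outline; the r=8.5 cylinder at (4.5, 0) misses the remaining region (no effect) — area = 62.22 mm². At z = 12.6: the cube (footprint 26×5.5) is included at this height (area 143.00 mm²); the 18.5×19 cube at (-3, 3.5) contributes its full rectangle (area 351.50 mm²); the r=8 cylinder at (6.5, 2.5) gives a regular 12-gon of circumradius 8 (constant along its height) (area = (12/2)·8.000²·sin(360°/12) = 192.00 mm²); the r=8.5 cylinder at (4.5, 0) contributes a regular 12-gon of circumradius 8.5 (area = (12/2)·8.500²·sin(360°/12) = 216.75 mm²); Subtracting the remaining from the first: starting from the 26×5.5 cube (143.00 mm²), the 18.5×19 cube at (-3, 3.5) partially overlaps it — only the 31.00 mm² overlap (of its 351.50 mm²) is removed, clipping the outline; the r=8 cylinder at (6.5, 2.5) partially overlaps it — only the 49.78 mm² overlap (of its 192.00 mm²) is removed, clipping the outline; the r=8.5 cylinder at (4.5, 0) misses the remaining region (no effect) — area = 62.22 mm². Checking containment: the cross-section at z = 12.6 is a subset of the cross-section at z = 12.04.

entirely on top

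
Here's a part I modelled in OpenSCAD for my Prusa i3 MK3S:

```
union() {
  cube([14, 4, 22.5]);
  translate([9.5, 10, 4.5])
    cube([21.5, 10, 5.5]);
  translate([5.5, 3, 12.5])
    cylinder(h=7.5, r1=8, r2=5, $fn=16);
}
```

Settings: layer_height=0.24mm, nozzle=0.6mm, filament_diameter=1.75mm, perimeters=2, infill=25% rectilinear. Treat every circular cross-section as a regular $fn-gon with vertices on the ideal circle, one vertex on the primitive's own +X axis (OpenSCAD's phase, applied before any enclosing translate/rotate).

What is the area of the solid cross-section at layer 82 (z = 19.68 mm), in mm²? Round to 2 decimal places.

97.98 mm²

At z = 19.68 mm: the cube (footprint 14×4) is included at this height (area 56.00 mm²); the cube at (9.5, 10) does not reach this height (z outside [4.5, 10]); the cone at (5.5, 3) contributes a regular 16-gon of circumradius 5.128 (interpolated between r1=8 and r2=5 at t=0.957) (area = (16/2)·5.128²·sin(360°/16) = 80.51 mm²); Combining (union): the regions partially overlap — summed areas 136.51 mm² minus the doubly-counted overlap 38.53 mm² gives 97.98 mm² — area = 97.98 mm². Overall, the cross-section is a single solid region. Net area = 97.98 mm².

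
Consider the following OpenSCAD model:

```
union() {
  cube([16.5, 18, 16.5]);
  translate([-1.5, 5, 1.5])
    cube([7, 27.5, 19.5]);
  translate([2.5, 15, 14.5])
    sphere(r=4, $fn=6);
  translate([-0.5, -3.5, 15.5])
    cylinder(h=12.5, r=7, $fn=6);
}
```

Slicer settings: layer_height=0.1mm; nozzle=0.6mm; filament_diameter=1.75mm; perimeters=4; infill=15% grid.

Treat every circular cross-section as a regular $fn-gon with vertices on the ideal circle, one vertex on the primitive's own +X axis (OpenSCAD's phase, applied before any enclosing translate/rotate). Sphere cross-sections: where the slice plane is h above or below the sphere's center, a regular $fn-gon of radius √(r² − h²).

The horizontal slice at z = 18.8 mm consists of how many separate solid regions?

2

At z = 18.8 mm: the cube does not reach this height (z outside [0, 16.5]); the cube at (-1.5, 5) (footprint 7×27.5) is included at this height; the sphere at (2.5, 15) does not reach this height (|z−center|=4.300 > r=4); the r=7 cylinder at (-0.5, -3.5) gives a regular 6-gon of circumradius 7 (constant along its height); Taking the union: the 2 present regions are separate (no shared area or edge), so areas and boundary lengths simply add and each stays a separate island — 2 connected regions. The result has 2 disconnected regions.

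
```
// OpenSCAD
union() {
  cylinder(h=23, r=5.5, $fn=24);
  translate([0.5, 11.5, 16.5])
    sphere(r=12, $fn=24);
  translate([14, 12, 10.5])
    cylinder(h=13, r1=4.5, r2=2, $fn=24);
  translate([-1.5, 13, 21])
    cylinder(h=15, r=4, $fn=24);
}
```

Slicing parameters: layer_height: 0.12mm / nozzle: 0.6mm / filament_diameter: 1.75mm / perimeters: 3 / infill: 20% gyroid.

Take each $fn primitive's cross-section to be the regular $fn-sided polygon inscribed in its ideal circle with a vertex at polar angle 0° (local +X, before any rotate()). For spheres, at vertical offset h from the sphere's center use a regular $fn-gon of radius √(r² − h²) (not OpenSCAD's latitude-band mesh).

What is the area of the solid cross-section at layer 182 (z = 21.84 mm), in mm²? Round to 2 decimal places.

436.05 mm²

At z = 21.84 mm: the cylinder: section is a regular 24-gon, circumradius r=5.5 (area = (24/2)·5.500²·sin(360°/24) = 93.95 mm²); the r=12 sphere at (0.5, 11.5) slices to a regular 24-gon of circumradius 10.746 (√(r²−h²) with h=5.34 from center) (area = (24/2)·10.746²·sin(360°/24) = 358.67 mm²); the cone at (14, 12): at t=0.872 of its height the radius interpolates to r₁+(r₂−r₁)t = 2.319, giving a regular 24-gon of that circumradius (area = (24/2)·2.319²·sin(360°/24) = 16.71 mm²); the r=4 cylinder at (-1.5, 13) contributes a regular 24-gon of circumradius 4 (area = (24/2)·4.000²·sin(360°/24) = 49.69 mm²); Combining (union): the regions partially overlap — summed areas 519.03 mm² minus the doubly-counted overlap 82.97 mm² gives 436.05 mm² — area = 436.05 mm². Overall, the cross-section has 2 separate islands. Net area = 436.05 mm².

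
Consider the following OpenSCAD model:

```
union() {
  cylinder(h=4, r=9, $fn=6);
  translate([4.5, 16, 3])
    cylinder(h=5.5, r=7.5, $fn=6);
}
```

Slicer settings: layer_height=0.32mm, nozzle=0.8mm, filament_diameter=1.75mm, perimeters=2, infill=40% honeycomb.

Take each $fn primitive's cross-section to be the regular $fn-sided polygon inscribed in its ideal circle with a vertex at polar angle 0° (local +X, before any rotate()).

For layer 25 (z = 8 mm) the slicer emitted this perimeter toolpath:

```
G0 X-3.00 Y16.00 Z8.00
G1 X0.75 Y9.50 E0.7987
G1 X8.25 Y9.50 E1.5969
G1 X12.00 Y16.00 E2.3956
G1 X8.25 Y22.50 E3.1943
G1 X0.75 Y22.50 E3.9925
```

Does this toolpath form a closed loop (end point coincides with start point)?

no

Start point (G0): (-3.00, 16.00). End point (last G1): the path does not return to the start — open.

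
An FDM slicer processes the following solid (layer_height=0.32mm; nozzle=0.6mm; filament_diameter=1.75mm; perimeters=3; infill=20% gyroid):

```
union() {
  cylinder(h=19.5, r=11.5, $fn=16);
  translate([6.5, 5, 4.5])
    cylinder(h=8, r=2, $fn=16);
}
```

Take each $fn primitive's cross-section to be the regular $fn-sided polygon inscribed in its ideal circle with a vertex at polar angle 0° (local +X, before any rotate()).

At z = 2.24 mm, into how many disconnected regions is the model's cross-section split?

1

At z = 2.24 mm: the r=11.5 cylinder contributes a regular 16-gon of circumradius 11.5; the cylinder at (6.5, 5) is not intersected at this z (z outside [4.5, 12.5]); Merging all regions: only the r=11.5 cylinder is present, so the union is just that shape — 1 connected region. The result has 1 disconnected region.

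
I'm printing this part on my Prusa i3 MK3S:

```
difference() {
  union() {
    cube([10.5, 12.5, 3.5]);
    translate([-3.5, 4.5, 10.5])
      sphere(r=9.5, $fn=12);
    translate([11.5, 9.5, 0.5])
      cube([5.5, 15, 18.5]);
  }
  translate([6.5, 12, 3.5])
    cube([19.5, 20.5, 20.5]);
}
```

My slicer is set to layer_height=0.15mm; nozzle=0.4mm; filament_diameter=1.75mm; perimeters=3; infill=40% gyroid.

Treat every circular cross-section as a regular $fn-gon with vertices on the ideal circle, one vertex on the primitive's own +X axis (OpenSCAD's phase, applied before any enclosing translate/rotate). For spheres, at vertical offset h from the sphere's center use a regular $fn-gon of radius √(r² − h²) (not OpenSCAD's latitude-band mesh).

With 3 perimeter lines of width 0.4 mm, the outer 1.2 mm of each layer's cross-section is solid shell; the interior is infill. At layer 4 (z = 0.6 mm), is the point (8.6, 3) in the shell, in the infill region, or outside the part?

At z = 0.6 mm: the 10.5×12.5 cube contributes its full rectangle; the sphere at (-3.5, 4.5) is not intersected at this z (|z−center|=9.900 > r=9.5); the cube at (11.5, 9.5) is present — its section is the full 5.5×15 rectangle; Merging all regions: the 2 present regions are separate (no shared area or edge), so areas and boundary lengths simply add and each stays a separate island — 2 connected regions; the cube at (6.5, 12) does not reach this height (z outside [3.5, 24]); After the difference (first − rest): none of the subtracted shapes is present at this height, so that combined region is unchanged — 2 connected regions. Overall, the cross-section has 2 separate islands. The nearest boundary edge runs (10.50, 12.50)→(10.50, 0.00); distance from the point to it = 1.90 mm. (Shell/infill is judged within the island containing the point — the largest one.) The point is inside the cross-section and 1.90 mm from the nearest boundary — more than the 1.2 mm shell width (3 × 0.4), so it's in the infill interior.

infill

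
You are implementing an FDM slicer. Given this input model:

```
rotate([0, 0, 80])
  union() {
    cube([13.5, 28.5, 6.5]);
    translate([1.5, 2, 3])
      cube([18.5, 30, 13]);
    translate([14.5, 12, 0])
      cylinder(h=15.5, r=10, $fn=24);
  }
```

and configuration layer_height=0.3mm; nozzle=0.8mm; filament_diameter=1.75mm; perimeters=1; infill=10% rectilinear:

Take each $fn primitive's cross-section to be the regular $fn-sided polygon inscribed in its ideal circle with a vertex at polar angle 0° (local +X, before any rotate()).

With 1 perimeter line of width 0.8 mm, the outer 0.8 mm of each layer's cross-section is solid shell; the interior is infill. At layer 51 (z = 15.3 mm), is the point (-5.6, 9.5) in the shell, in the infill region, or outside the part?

At z = 15.3 mm: the cube is absent (z outside [0, 6.5]); the cube at (1.5, 2) (footprint 18.5×30) is included at this height; the cylinder at (14.5, 12): section is a regular 24-gon, circumradius r=10; Taking the union: the regions partially overlap (shared area 258.82 mm²), so overlapping operands fuse into one piece — 1 connected region; (rotated 80° about Z; rotation is an isometry so areas/perimeters/island counts are preserved). Overall, the cross-section is a single solid region. Undo the 80° rotation: the query point maps to (8.383, 7.165) in the un-rotated model frame. The nearest boundary edge runs (14.50, 2.00)→(1.50, 2.00); distance from the point to it = 5.16 mm. The point is inside the cross-section and 5.16 mm from the nearest boundary — more than the 0.8 mm shell width (1 × 0.8), so it's in the infill interior.

infill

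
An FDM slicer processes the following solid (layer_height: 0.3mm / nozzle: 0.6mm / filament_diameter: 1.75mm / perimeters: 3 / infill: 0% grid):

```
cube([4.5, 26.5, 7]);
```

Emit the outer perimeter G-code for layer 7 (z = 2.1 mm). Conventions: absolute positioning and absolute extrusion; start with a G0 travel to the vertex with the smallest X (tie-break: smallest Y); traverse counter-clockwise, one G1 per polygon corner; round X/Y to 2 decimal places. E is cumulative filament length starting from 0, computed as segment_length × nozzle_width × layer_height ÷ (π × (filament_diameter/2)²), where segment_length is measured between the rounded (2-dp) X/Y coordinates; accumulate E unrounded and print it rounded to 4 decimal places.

At z = 2.1 mm: the cube (footprint 4.5×26.5) is included at this height. The outline is a single polygon with 4 vertices. Extrusion per mm of travel: 0.6 × 0.3 / (π × 0.875²) = 0.074835. Accumulating E over each segment gives final E = 4.6398.

G0 X0.00 Y0.00 Z2.10
G1 X4.50 Y0.00 E0.3368
G1 X4.50 Y26.50 E2.3199
G1 X0.00 Y26.50 E2.6567
G1 X0.00 Y0.00 E4.6398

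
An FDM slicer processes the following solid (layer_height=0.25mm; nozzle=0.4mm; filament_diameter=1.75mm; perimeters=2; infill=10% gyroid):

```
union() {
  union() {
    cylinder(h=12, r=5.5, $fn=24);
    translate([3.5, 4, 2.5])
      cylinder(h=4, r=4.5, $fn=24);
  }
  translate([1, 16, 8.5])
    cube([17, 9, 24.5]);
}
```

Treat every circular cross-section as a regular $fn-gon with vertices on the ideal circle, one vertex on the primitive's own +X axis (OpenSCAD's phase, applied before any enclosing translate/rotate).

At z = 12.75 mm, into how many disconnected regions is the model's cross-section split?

At z = 12.75 mm: the cylinder is not intersected at this z (z outside [0, 12]); the cylinder at (3.5, 4) does not reach this height (z outside [2.5, 6.5]); Combining (union): nothing is present at this height; the 17×9 cube at (1, 16) contributes its full rectangle; Taking the union: only the 17×9 cube at (1, 16) is present, so the union is just that shape — 1 connected region. The result has 1 disconnected region.

1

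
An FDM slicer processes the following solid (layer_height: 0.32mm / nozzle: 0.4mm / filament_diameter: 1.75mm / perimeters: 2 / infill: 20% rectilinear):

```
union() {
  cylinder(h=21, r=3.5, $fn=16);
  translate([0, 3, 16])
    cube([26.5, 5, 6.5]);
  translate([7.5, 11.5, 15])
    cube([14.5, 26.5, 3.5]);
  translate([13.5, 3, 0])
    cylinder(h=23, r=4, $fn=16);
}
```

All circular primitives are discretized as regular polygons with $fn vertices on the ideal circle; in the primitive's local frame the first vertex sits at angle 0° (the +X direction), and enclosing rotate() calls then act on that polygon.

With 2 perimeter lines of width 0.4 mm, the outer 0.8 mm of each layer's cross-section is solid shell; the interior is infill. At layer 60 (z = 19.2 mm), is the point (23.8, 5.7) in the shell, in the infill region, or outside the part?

infill

At z = 19.2 mm: the cylinder: section is a regular 16-gon, circumradius r=3.5; the cube at (0, 3) (footprint 26.5×5) is included at this height; the cube at (7.5, 11.5) is not intersected at this z (z outside [15, 18.5]); the cylinder at (13.5, 3): section is a regular 16-gon, circumradius r=4; Taking the union: the regions partially overlap (shared area 25.02 mm²), so overlapping operands fuse into one piece — 1 connected region. Overall, the cross-section is a single solid region. The nearest boundary edge runs (0.00, 8.00)→(26.50, 8.00); distance from the point to it = 2.30 mm. The point is inside the cross-section and 2.30 mm from the nearest boundary — more than the 0.8 mm shell width (2 × 0.4), so it's in the infill interior.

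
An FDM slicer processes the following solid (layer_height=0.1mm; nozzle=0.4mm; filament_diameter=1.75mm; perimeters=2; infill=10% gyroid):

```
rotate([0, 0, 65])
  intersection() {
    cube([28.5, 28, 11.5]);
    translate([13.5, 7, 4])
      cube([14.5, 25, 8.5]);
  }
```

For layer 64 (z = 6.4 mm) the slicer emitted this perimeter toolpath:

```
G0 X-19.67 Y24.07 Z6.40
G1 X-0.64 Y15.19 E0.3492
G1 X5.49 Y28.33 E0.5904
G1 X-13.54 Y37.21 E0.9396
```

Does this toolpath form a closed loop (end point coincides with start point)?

Start point (G0): (-19.67, 24.07). End point (last G1): the path does not return to the start — open.

no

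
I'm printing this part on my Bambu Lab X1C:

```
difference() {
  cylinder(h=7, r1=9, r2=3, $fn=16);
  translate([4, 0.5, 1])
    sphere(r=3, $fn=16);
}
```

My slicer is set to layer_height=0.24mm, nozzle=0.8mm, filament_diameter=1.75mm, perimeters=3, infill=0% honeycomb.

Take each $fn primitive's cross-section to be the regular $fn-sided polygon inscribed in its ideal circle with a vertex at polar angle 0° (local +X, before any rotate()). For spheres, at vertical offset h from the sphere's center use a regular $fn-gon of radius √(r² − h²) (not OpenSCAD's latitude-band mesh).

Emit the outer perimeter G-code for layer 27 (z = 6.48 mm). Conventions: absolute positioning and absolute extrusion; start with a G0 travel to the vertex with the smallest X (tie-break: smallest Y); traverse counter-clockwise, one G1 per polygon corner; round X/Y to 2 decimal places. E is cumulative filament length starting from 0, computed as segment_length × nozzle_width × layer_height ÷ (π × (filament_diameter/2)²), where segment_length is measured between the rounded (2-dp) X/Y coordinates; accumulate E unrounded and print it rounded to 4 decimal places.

G0 X-3.45 Y0.00 Z6.48
G1 X-3.18 Y-1.32 E0.1075
G1 X-2.44 Y-2.44 E0.2147
G1 X-1.32 Y-3.18 E0.3219
G1 X0.00 Y-3.45 E0.4294
G1 X1.32 Y-3.18 E0.5370
G1 X2.44 Y-2.44 E0.6441
G1 X3.18 Y-1.32 E0.7513
G1 X3.45 Y0.00 E0.8588
G1 X3.18 Y1.32 E0.9664
G1 X2.44 Y2.44 E1.0735
G1 X1.32 Y3.18 E1.1807
G1 X0.00 Y3.45 E1.2882
G1 X-1.32 Y3.18 E1.3958
G1 X-2.44 Y2.44 E1.5029
G1 X-3.18 Y1.32 E1.6101
G1 X-3.45 Y0.00 E1.7176

At z = 6.48 mm: the cone (r1=9→r2=3) has section circumradius 3.446 here — a regular 16-gon; the sphere at (4, 0.5) does not reach this height (|z−center|=5.480 > r=3); After the difference (first − rest): none of the subtracted shapes is present at this height, so the cone is unchanged — 1 connected region. The outline is a single polygon with 16 vertices. Extrusion per mm of travel: 0.8 × 0.24 / (π × 0.875²) = 0.079824. Accumulating E over each segment gives final E = 1.7176.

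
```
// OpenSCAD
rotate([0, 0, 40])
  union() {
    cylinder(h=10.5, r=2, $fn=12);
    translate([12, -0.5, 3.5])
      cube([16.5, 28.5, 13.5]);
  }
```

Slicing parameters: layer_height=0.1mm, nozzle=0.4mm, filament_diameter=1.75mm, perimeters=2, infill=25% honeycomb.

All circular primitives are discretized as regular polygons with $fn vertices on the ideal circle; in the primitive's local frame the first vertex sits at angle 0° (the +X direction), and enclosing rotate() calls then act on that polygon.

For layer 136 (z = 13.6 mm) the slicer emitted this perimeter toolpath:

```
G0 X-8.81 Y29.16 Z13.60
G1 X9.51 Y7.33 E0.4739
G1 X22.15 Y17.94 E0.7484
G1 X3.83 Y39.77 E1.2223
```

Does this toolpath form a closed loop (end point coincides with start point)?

no

Start point (G0): (-8.81, 29.16). End point (last G1): the path does not return to the start — open.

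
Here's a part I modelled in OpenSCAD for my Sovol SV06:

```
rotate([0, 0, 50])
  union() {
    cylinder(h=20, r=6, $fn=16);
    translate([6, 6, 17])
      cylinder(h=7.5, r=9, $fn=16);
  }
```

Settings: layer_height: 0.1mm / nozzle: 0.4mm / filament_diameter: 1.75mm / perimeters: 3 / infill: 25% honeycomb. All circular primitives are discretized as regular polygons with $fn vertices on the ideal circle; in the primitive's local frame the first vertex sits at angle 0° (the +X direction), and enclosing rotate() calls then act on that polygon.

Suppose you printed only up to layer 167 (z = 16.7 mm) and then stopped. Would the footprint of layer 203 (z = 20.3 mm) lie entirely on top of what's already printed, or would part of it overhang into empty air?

Compare the two slices. At z = 16.7: the r=6 cylinder contributes a regular 16-gon of circumradius 6 (area = (16/2)·6.000²·sin(360°/16) = 110.21 mm²); the cylinder at (6, 6) is not intersected at this z (z outside [17, 24.5]); Merging all regions: only the r=6 cylinder is present, so the union is just that shape — area = 110.21 mm²; (rotated 50° about Z; rotation is an isometry so areas/perimeters/island counts are preserved). At z = 20.3: the cylinder is absent (z outside [0, 20]); the r=9 cylinder at (6, 6) gives a regular 16-gon of circumradius 9 (constant along its height) (area = (16/2)·9.000²·sin(360°/16) = 247.98 mm²); Combining (union): only the r=9 cylinder at (6, 6) is present, so the union is just that shape — area = 247.98 mm²; (whole slice rotated 50° about Z — lengths, areas and connectivity unchanged). Checking containment: at z = 20.3 the cross-section extends beyond the z = 16.7 cross-section by about 196.30 mm².

part overhangs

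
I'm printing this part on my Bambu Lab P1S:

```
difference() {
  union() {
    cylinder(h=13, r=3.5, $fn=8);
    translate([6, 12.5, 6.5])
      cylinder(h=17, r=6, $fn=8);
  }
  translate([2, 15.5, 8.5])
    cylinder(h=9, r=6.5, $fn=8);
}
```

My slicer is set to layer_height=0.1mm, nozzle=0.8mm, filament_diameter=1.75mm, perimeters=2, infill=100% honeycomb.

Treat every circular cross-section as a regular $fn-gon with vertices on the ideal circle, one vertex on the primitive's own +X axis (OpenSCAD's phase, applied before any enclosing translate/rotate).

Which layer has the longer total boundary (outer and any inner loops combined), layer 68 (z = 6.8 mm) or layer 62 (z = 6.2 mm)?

Layer 68 (z = 6.8): the r=3.5 cylinder gives a regular 8-gon of circumradius 3.5 (constant along its height) (perimeter = 2·8·3.500·sin(180°/8) = 21.43 mm); the r=6 cylinder at (6, 12.5) contributes a regular 8-gon of circumradius 6 (perimeter = 2·8·6.000·sin(180°/8) = 36.74 mm); Combining (union): the 2 present regions are separate (no shared area or edge), so areas and boundary lengths simply add and each stays a separate island — boundary = 58.17 mm; the cylinder at (2, 15.5) is not intersected at this z (z outside [8.5, 17.5]); Subtracting the remaining from the first: none of the subtracted shapes is present at this height, so the result so far is unchanged — boundary = 58.17 mm. So its perimeter = 58.17 mm. Layer 62 (z = 6.2): the cylinder: section is a regular 8-gon, circumradius r=3.5 (perimeter = 2·8·3.500·sin(180°/8) = 21.43 mm); the cylinder at (6, 12.5) is absent (z outside [6.5, 23.5]); Combining (union): only the r=3.5 cylinder is present, so the union is just that shape — boundary = 21.43 mm; the cylinder at (2, 15.5) is absent (z outside [8.5, 17.5]); Subtracting the remaining from the first: none of the subtracted shapes is present at this height, so that combined region is unchanged — boundary = 21.43 mm. So its perimeter = 21.43 mm. Layer 68 is larger (58.17 vs 21.43 mm).

layer 68 (z = 6.8 mm)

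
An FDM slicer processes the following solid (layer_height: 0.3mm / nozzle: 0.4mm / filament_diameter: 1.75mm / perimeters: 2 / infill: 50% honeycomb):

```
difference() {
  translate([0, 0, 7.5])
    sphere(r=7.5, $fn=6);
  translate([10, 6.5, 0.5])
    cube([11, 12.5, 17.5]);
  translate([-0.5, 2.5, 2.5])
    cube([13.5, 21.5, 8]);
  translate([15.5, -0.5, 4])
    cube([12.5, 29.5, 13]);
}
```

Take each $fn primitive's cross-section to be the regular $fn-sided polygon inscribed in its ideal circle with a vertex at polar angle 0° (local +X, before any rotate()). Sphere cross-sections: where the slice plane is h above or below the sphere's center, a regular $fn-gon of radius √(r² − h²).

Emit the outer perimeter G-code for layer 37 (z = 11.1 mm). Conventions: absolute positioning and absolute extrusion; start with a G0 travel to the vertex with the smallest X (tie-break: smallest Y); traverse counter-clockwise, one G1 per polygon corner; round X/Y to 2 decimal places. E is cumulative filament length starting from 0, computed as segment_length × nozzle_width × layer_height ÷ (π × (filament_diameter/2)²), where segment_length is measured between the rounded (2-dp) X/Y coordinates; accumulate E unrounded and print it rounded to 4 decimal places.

At z = 11.1 mm: the sphere: section is a regular 6-gon, circumradius = √(r²−h²) = √(7.5²−3.6²) = 6.580; the 11×12.5 cube at (10, 6.5) contributes its full rectangle; the cube at (-0.5, 2.5) is not intersected at this z (z outside [2.5, 10.5]); the cube at (15.5, -0.5) is present — its section is the full 12.5×29.5 rectangle; Taking the first minus the rest: starting from the r=7.5 sphere, the 11×12.5 cube at (10, 6.5) misses the remaining region (no effect); the 12.5×29.5 cube at (15.5, -0.5) misses the remaining region (no effect) — 1 connected region. The outline is a single polygon with 6 vertices. Extrusion per mm of travel: 0.4 × 0.3 / (π × 0.875²) = 0.049890. Accumulating E over each segment gives final E = 1.9699.

G0 X-6.58 Y0.00 Z11.10
G1 X-3.29 Y-5.70 E0.3283
G1 X3.29 Y-5.70 E0.6566
G1 X6.58 Y0.00 E0.9850
G1 X3.29 Y5.70 E1.3133
G1 X-3.29 Y5.70 E1.6416
G1 X-6.58 Y0.00 E1.9699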